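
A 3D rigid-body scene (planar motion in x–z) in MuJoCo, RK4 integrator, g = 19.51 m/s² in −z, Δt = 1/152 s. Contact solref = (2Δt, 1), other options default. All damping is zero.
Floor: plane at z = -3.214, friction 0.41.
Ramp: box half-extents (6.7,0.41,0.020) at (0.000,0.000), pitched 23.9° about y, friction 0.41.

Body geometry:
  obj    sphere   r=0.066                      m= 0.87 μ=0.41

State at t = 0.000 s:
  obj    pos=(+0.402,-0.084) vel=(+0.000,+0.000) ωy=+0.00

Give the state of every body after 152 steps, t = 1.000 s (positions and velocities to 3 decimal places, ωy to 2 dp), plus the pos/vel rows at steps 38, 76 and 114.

State at t = 1.000 s:
  obj    pos=(+2.983,-1.228) vel=(+5.161,-2.287) ωy=+85.53

Key-timestep trajectory:
   step    t(s)  obj.x    obj.z    obj.vx   obj.vz 
     38  0.2500   +0.563  -0.156  +1.291  -0.572
     76  0.5000   +1.047  -0.370  +2.581  -1.144
    114  0.7500   +1.854  -0.727  +3.871  -1.715


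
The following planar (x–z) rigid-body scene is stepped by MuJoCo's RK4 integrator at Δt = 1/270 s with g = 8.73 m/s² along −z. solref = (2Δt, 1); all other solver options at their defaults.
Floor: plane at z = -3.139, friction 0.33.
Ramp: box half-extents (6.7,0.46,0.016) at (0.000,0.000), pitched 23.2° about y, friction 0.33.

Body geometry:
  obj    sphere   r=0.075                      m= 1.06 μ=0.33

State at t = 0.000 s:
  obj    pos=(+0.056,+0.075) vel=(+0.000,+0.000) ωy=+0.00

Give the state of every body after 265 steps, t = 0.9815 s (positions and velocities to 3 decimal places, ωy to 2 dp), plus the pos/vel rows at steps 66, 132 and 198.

State at t = 0.9815 s:
  obj    pos=(+1.144,-0.391) vel=(+2.216,-0.950) ωy=+32.14

Key-timestep trajectory:
   step    t(s)  obj.x    obj.z    obj.vx   obj.vz 
     66  0.2444   +0.123  +0.046  +0.552  -0.237
    132  0.4889   +0.326  -0.041  +1.104  -0.473
    198  0.7333   +0.663  -0.185  +1.656  -0.710


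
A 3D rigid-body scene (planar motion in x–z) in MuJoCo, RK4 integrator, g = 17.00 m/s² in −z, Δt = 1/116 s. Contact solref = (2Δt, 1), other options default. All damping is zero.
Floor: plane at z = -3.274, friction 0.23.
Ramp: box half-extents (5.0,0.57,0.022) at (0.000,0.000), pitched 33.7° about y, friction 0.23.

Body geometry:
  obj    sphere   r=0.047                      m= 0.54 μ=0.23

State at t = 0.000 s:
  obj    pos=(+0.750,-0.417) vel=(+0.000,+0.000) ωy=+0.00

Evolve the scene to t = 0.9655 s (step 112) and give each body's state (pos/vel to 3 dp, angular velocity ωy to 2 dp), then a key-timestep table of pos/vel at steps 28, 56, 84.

State at t = 0.9655 s:
  obj    pos=(+3.363,-2.160) vel=(+5.413,-3.610) ωy=+138.33

Key-timestep trajectory:
   step    t(s)  obj.x    obj.z    obj.vx   obj.vz 
     28  0.2414   +0.913  -0.526  +1.354  -0.903
     56  0.4828   +1.404  -0.853  +2.707  -1.805
     84  0.7241   +2.220  -1.398  +4.060  -2.707


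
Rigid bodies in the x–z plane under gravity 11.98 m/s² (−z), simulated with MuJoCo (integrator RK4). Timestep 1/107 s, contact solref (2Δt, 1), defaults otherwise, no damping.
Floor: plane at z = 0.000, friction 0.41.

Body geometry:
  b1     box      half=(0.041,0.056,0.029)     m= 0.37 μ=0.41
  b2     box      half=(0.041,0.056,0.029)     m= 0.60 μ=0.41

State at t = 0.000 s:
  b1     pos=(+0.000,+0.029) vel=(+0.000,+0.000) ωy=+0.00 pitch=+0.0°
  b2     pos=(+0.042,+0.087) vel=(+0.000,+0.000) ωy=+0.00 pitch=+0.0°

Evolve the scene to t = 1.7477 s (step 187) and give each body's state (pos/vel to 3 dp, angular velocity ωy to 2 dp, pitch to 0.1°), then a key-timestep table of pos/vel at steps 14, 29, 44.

State at t = 1.7477 s:
  b1     pos=(+0.000,+0.029) vel=(+0.000,+0.000) ωy=+0.00 pitch=+0.0°
  b2     pos=(+0.085,+0.041) vel=(+0.000,+0.000) ωy=+0.00 pitch=+90.0°

Key-timestep trajectory:
   step    t(s)  b1.x    b1.z    b1.vx   b1.vz   b2.x    b2.z    b2.vx   b2.vz 
     14  0.1308   +0.000  +0.029  +0.000  +0.001   +0.044  +0.087  +0.046  -0.004
     29  0.2710   +0.000  +0.029  -0.001  +0.000   +0.063  +0.077  +0.254  -0.281
     44  0.4112   +0.000  +0.029  +0.000  +0.000   +0.088  +0.042  -0.083  -0.023


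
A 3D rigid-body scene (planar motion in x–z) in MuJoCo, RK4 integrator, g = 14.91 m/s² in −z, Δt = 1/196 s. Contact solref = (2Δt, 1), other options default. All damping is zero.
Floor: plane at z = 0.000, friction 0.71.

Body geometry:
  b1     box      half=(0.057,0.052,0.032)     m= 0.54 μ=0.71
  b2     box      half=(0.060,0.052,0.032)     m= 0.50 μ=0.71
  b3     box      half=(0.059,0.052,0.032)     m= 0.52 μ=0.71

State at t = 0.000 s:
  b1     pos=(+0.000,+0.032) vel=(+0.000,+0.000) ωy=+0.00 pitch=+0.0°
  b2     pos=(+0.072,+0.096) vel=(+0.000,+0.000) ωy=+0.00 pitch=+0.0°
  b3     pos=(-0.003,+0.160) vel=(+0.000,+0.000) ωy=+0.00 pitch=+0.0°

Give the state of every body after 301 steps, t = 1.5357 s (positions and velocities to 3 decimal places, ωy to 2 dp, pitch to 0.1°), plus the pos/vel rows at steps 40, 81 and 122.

State at t = 1.5357 s:
  b1     pos=(+0.000,+0.032) vel=(+0.000,+0.000) ωy=+0.00 pitch=+0.0°
  b2     pos=(+0.133,+0.060) vel=(+0.000,+0.000) ωy=+0.00 pitch=+90.0°
  b3     pos=(-0.142,+0.032) vel=(+0.000,+0.000) ωy=+0.00 pitch=+180.0°

Key-timestep trajectory:
   step    t(s)  b1.x    b1.z    b1.vx   b1.vz   b2.x    b2.z    b2.vx   b2.vz   b3.x    b3.z    b3.vx   b3.vz 
     40  0.2041   +0.000  +0.032  +0.000  +0.000   +0.081  +0.090  +0.214  -0.189   -0.048  +0.129  -0.387  -0.095
     81  0.4133   +0.000  +0.032  +0.000  +0.000   +0.145  +0.065  +0.143  +0.054   -0.142  +0.031  +0.031  +0.090
    122  0.6224   +0.000  +0.032  +0.000  +0.000   +0.127  +0.062  -0.011  +0.018   -0.142  +0.032  +0.000  +0.000


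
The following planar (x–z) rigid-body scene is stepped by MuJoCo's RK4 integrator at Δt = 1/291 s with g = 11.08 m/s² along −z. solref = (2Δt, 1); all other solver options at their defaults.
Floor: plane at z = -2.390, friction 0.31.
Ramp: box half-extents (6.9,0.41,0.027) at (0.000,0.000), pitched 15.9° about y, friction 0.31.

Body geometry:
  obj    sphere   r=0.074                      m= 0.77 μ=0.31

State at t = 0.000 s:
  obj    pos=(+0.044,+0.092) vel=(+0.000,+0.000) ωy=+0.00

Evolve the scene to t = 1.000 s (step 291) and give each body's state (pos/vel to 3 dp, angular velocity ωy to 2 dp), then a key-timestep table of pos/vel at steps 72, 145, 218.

State at t = 1.000 s:
  obj    pos=(+1.087,-0.205) vel=(+2.085,-0.594) ωy=+29.30

Key-timestep trajectory:
   step    t(s)  obj.x    obj.z    obj.vx   obj.vz 
     72  0.2474   +0.108  +0.074  +0.516  -0.147
    145  0.4983   +0.303  +0.019  +1.039  -0.296
    218  0.7491   +0.629  -0.074  +1.562  -0.445


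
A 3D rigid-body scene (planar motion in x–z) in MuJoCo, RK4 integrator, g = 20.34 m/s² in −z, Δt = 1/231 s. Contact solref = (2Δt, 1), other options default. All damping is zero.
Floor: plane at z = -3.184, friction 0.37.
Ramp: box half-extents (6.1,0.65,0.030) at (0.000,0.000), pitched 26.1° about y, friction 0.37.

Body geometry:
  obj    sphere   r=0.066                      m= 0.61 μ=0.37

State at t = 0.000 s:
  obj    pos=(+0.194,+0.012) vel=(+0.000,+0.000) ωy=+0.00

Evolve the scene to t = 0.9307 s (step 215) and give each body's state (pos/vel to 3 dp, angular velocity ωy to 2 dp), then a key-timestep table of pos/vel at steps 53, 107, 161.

State at t = 0.9307 s:
  obj    pos=(+2.680,-1.206) vel=(+5.342,-2.617) ωy=+90.12

Key-timestep trajectory:
   step    t(s)  obj.x    obj.z    obj.vx   obj.vz 
     53  0.2294   +0.345  -0.062  +1.317  -0.645
    107  0.4632   +0.810  -0.290  +2.659  -1.303
    161  0.6970   +1.588  -0.671  +4.001  -1.960


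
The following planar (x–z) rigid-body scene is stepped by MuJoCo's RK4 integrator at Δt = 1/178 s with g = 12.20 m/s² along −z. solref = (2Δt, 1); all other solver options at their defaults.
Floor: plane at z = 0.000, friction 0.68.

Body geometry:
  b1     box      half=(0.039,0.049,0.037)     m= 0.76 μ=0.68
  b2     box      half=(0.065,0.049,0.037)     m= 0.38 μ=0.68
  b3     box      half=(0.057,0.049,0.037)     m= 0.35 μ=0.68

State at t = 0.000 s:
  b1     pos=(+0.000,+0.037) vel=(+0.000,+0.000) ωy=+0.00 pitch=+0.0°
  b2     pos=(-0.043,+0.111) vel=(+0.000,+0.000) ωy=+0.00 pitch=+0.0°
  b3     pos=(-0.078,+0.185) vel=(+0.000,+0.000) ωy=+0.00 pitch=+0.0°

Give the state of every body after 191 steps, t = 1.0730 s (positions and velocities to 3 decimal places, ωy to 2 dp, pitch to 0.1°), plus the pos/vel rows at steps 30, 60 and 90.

State at t = 1.0730 s:
  b1     pos=(+0.000,+0.037) vel=(+0.000,+0.000) ωy=+0.00 pitch=+0.0°
  b2     pos=(-0.169,+0.068) vel=(+0.000,+0.000) ωy=-0.01 pitch=-144.5°
  b3     pos=(-0.299,+0.037) vel=(+0.000,+0.000) ωy=+0.00 pitch=+180.0°

Key-timestep trajectory:
   step    t(s)  b1.x    b1.z    b1.vx   b1.vz   b2.x    b2.z    b2.vx   b2.vz   b3.x    b3.z    b3.vx   b3.vz 
     30  0.1685   +0.000  +0.037  +0.000  +0.000   -0.060  +0.105  -0.219  -0.148   -0.126  +0.153  -0.557  -0.620
     60  0.3371   +0.000  +0.037  +0.000  +0.000   -0.117  +0.072  -0.257  +0.090   -0.225  +0.067  -0.412  +0.105
     90  0.5056   +0.000  +0.037  +0.000  +0.000   -0.147  +0.074  -0.186  -0.023   -0.299  +0.034  -0.039  -0.023


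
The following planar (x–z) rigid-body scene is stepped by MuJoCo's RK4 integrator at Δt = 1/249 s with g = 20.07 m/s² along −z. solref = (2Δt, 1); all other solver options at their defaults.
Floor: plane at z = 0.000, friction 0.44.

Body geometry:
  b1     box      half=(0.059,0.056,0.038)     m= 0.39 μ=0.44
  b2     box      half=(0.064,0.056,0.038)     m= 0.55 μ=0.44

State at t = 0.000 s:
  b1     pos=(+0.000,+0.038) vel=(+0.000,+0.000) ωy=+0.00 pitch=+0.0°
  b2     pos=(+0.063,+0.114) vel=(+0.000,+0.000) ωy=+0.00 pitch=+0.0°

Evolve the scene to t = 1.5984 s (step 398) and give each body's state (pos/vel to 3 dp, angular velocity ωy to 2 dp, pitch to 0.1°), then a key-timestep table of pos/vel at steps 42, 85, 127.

State at t = 1.5984 s:
  b1     pos=(+0.000,+0.038) vel=(+0.000,+0.000) ωy=+0.00 pitch=+0.0°
  b2     pos=(+0.230,+0.038) vel=(+0.000,+0.000) ωy=+0.00 pitch=+180.0°

Key-timestep trajectory:
   step    t(s)  b1.x    b1.z    b1.vx   b1.vz   b2.x    b2.z    b2.vx   b2.vz 
     42  0.1687   +0.000  +0.038  +0.000  +0.000   +0.083  +0.106  +0.309  -0.235
     85  0.3414   +0.000  +0.038  +0.000  +0.000   +0.152  +0.074  +0.188  +0.009
    127  0.5100   +0.000  +0.038  +0.000  +0.000   +0.180  +0.072  +0.278  -0.062


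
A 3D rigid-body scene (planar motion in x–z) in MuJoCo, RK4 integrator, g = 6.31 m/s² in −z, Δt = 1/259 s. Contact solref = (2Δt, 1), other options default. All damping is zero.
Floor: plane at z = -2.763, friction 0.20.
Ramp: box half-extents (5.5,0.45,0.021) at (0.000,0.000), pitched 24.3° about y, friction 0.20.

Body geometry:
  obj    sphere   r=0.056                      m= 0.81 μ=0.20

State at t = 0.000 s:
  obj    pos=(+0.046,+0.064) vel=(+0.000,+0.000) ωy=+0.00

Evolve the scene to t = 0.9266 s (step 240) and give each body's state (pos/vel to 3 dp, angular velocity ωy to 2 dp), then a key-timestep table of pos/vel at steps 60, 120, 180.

State at t = 0.9266 s:
  obj    pos=(+0.772,-0.264) vel=(+1.567,-0.707) ωy=+30.68

Key-timestep trajectory:
   step    t(s)  obj.x    obj.z    obj.vx   obj.vz 
     60  0.2317   +0.091  +0.043  +0.392  -0.177
    120  0.4633   +0.227  -0.018  +0.783  -0.354
    180  0.6950   +0.454  -0.121  +1.175  -0.530


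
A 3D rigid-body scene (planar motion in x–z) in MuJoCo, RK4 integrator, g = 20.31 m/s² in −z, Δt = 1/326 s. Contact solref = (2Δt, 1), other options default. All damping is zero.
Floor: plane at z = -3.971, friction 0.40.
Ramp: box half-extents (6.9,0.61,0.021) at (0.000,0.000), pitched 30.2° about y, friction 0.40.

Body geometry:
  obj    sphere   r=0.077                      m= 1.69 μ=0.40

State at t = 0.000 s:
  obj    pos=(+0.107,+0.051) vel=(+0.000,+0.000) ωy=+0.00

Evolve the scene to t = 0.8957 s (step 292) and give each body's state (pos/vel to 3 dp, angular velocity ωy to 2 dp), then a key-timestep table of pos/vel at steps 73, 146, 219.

State at t = 0.8957 s:
  obj    pos=(+2.637,-1.422) vel=(+5.649,-3.288) ωy=+84.88

Key-timestep trajectory:
   step    t(s)  obj.x    obj.z    obj.vx   obj.vz 
     73  0.2239   +0.265  -0.041  +1.413  -0.822
    146  0.4479   +0.740  -0.317  +2.825  -1.644
    219  0.6718   +1.530  -0.777  +4.237  -2.466


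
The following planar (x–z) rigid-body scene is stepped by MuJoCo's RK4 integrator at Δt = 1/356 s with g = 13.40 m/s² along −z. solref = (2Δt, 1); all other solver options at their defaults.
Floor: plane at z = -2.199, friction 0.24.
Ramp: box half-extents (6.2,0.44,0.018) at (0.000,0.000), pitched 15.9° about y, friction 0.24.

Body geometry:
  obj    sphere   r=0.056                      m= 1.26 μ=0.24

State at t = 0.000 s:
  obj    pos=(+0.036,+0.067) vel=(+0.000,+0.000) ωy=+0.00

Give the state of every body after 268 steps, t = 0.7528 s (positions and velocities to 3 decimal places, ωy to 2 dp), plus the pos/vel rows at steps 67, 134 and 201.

State at t = 0.7528 s:
  obj    pos=(+0.751,-0.137) vel=(+1.899,-0.541) ωy=+35.25

Key-timestep trajectory:
   step    t(s)  obj.x    obj.z    obj.vx   obj.vz 
     67  0.1882   +0.081  +0.054  +0.475  -0.135
    134  0.3764   +0.215  +0.016  +0.949  -0.270
    201  0.5646   +0.438  -0.048  +1.424  -0.406


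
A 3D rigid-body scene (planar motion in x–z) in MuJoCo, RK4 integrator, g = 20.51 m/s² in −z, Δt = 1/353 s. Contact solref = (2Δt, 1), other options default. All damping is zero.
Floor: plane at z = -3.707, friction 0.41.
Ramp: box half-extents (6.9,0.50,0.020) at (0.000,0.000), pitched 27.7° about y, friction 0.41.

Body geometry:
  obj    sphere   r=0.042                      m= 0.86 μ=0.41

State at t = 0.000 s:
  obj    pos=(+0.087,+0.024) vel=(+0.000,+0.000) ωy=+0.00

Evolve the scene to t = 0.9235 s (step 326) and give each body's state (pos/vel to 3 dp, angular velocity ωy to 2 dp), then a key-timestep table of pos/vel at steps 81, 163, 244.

State at t = 0.9235 s:
  obj    pos=(+2.658,-1.326) vel=(+5.568,-2.923) ωy=+149.73

Key-timestep trajectory:
   step    t(s)  obj.x    obj.z    obj.vx   obj.vz 
     81  0.2295   +0.246  -0.059  +1.384  -0.726
    163  0.4618   +0.730  -0.313  +2.784  -1.462
    244  0.6912   +1.528  -0.732  +4.168  -2.188


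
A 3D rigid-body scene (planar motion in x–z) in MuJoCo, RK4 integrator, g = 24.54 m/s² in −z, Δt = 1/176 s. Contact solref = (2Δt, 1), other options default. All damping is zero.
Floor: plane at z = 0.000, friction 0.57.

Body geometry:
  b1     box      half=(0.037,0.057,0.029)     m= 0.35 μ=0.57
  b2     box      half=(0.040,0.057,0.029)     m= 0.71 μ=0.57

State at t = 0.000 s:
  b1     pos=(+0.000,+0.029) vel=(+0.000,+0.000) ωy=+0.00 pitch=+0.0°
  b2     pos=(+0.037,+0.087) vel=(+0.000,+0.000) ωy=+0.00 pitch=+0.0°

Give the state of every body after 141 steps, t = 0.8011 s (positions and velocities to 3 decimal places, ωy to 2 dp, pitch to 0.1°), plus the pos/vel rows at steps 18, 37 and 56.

State at t = 0.8011 s:
  b1     pos=(+0.000,+0.029) vel=(+0.000,+0.000) ωy=+0.00 pitch=+0.0°
  b2     pos=(+0.075,+0.040) vel=(+0.000,+0.000) ωy=+0.00 pitch=+90.0°

Key-timestep trajectory:
   step    t(s)  b1.x    b1.z    b1.vx   b1.vz   b2.x    b2.z    b2.vx   b2.vz 
     18  0.1023   +0.000  +0.029  +0.000  +0.000   +0.038  +0.087  +0.015  +0.000
     37  0.2102   +0.000  +0.029  -0.001  +0.000   +0.043  +0.086  +0.132  -0.029
     56  0.3182   +0.000  +0.029  +0.000  +0.000   +0.075  +0.038  +0.319  -1.127


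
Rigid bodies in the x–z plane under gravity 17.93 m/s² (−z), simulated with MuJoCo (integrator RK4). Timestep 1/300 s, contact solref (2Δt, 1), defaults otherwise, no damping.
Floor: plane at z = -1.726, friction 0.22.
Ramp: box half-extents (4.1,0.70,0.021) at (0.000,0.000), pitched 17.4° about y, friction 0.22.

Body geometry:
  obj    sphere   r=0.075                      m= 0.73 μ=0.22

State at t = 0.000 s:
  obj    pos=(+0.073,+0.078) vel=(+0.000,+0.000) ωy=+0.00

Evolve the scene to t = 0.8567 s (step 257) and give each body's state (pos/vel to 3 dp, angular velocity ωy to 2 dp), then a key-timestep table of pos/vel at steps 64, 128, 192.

State at t = 0.8567 s:
  obj    pos=(+1.414,-0.343) vel=(+3.131,-0.981) ωy=+43.74

Key-timestep trajectory:
   step    t(s)  obj.x    obj.z    obj.vx   obj.vz 
     64  0.2133   +0.156  +0.052  +0.780  -0.244
    128  0.4267   +0.406  -0.027  +1.559  -0.489
    192  0.6400   +0.822  -0.157  +2.339  -0.733


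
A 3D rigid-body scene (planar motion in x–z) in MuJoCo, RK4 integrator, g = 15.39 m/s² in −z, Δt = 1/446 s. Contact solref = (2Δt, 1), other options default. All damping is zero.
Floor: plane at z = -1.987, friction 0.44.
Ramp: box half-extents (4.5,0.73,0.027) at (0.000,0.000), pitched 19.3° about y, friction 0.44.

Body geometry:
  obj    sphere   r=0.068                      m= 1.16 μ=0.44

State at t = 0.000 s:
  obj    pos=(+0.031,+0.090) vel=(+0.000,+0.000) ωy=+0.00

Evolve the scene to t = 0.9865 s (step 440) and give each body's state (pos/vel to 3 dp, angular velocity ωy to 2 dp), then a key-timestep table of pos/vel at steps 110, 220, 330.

State at t = 0.9865 s:
  obj    pos=(+1.700,-0.495) vel=(+3.383,-1.185) ωy=+52.71

Key-timestep trajectory:
   step    t(s)  obj.x    obj.z    obj.vx   obj.vz 
    110  0.2466   +0.135  +0.053  +0.846  -0.296
    220  0.4933   +0.448  -0.056  +1.692  -0.592
    330  0.7399   +0.970  -0.239  +2.537  -0.889


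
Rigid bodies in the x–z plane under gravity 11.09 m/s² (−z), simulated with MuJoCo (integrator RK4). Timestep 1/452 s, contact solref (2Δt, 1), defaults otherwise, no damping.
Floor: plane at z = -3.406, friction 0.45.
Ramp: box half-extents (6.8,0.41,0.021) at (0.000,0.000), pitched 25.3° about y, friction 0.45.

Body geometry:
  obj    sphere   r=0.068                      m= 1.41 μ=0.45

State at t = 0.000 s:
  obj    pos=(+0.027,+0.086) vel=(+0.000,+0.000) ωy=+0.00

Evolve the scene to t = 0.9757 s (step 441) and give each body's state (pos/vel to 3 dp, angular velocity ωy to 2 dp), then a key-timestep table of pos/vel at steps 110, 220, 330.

State at t = 0.9757 s:
  obj    pos=(+1.484,-0.603) vel=(+2.986,-1.412) ωy=+48.57

Key-timestep trajectory:
   step    t(s)  obj.x    obj.z    obj.vx   obj.vz 
    110  0.2434   +0.118  +0.043  +0.745  -0.352
    220  0.4867   +0.389  -0.086  +1.490  -0.704
    330  0.7301   +0.843  -0.300  +2.235  -1.056


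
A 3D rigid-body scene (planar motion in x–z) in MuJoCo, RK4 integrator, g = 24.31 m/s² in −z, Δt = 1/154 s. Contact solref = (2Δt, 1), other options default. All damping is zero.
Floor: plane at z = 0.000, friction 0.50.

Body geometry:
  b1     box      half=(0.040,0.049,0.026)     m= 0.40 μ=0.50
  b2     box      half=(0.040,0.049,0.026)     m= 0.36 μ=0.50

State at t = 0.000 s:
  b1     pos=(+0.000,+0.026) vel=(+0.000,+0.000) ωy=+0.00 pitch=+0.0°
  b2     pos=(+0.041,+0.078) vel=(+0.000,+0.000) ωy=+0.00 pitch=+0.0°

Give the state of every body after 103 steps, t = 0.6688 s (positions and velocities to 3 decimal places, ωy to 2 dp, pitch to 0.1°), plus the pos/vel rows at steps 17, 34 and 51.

State at t = 0.6688 s:
  b1     pos=(+0.000,+0.026) vel=(+0.000,+0.000) ωy=+0.00 pitch=+0.0°
  b2     pos=(+0.078,+0.040) vel=(+0.000,+0.000) ωy=+0.00 pitch=+90.0°

Key-timestep trajectory:
   step    t(s)  b1.x    b1.z    b1.vx   b1.vz   b2.x    b2.z    b2.vx   b2.vz 
     17  0.1104   +0.000  +0.026  +0.000  +0.000   +0.045  +0.077  +0.102  -0.018
     34  0.2208   +0.000  +0.026  +0.000  +0.000   +0.075  +0.040  +0.632  -0.642
     51  0.3312   +0.000  +0.026  +0.000  +0.000   +0.076  +0.040  +0.066  +0.002


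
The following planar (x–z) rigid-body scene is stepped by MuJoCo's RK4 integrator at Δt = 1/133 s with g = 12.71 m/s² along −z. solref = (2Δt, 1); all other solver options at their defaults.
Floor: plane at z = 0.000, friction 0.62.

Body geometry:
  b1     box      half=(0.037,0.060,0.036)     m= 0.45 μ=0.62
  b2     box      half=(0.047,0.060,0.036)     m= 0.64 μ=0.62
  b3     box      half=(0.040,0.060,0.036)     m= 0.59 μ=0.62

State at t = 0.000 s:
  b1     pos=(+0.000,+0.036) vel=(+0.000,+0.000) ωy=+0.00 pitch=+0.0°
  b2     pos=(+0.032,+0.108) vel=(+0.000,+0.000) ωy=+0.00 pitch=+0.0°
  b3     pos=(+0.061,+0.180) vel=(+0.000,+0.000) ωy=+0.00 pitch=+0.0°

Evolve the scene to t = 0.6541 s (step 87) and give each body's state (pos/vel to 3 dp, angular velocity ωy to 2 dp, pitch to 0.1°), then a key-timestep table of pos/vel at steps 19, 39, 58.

State at t = 0.6541 s:
  b1     pos=(+0.000,+0.036) vel=(+0.000,+0.000) ωy=+0.00 pitch=+0.0°
  b2     pos=(+0.081,+0.047) vel=(+0.000,+0.000) ωy=+0.00 pitch=+90.0°
  b3     pos=(+0.181,+0.040) vel=(+0.000,+0.000) ωy=+0.00 pitch=+90.0°

Key-timestep trajectory:
   step    t(s)  b1.x    b1.z    b1.vx   b1.vz   b2.x    b2.z    b2.vx   b2.vz   b3.x    b3.z    b3.vx   b3.vz 
     19  0.1429   +0.000  +0.036  -0.002  +0.000   +0.039  +0.108  +0.112  -0.004   +0.081  +0.173  +0.320  -0.133
     39  0.2932   +0.000  +0.036  +0.000  +0.000   +0.074  +0.079  +0.329  -0.718   +0.160  +0.076  +0.607  -1.465
     58  0.4361   +0.000  +0.036  +0.000  +0.000   +0.081  +0.047  -0.002  +0.003   +0.187  +0.044  -0.172  -0.111


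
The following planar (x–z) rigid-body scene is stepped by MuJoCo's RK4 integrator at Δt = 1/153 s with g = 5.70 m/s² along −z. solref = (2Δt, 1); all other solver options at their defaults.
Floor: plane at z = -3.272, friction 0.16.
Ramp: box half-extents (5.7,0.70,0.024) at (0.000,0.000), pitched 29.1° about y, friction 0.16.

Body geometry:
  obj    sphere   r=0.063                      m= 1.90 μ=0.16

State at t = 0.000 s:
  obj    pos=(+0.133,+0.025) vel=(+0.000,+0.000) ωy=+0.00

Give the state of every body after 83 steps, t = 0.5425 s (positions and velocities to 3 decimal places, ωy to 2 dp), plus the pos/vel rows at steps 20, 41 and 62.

State at t = 0.5425 s:
  obj    pos=(+0.388,-0.117) vel=(+0.939,-0.522) ωy=+17.04

Key-timestep trajectory:
   step    t(s)  obj.x    obj.z    obj.vx   obj.vz 
     20  0.1307   +0.148  +0.017  +0.225  -0.133
     41  0.2680   +0.196  -0.009  +0.465  -0.256
     62  0.4052   +0.276  -0.054  +0.701  -0.393


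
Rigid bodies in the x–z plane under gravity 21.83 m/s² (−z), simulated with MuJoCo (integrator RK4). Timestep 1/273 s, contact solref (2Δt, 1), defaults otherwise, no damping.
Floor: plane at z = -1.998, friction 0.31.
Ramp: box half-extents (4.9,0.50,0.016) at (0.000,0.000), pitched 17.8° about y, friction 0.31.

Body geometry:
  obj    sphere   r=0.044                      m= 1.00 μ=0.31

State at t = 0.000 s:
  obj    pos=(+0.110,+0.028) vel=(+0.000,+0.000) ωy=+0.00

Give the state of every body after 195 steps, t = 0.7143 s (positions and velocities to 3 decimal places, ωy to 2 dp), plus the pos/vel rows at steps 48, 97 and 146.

State at t = 0.7143 s:
  obj    pos=(+1.268,-0.344) vel=(+3.242,-1.041) ωy=+77.37

Key-timestep trajectory:
   step    t(s)  obj.x    obj.z    obj.vx   obj.vz 
     48  0.1758   +0.180  +0.005  +0.798  -0.256
     97  0.3553   +0.396  -0.064  +1.613  -0.518
    146  0.5348   +0.759  -0.181  +2.427  -0.779


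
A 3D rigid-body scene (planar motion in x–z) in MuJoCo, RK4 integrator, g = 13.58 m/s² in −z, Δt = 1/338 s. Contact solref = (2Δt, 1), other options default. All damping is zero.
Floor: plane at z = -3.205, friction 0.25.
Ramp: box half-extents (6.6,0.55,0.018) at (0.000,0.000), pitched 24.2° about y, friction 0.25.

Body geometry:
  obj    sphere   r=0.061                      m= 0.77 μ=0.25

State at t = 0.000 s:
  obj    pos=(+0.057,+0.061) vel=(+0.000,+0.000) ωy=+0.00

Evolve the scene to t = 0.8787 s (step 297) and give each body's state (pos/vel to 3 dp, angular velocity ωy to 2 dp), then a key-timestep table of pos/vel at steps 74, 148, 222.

State at t = 0.8787 s:
  obj    pos=(+1.457,-0.568) vel=(+3.187,-1.432) ωy=+57.27

Key-timestep trajectory:
   step    t(s)  obj.x    obj.z    obj.vx   obj.vz 
     74  0.2189   +0.144  +0.022  +0.794  -0.357
    148  0.4379   +0.405  -0.095  +1.588  -0.714
    222  0.6568   +0.839  -0.291  +2.382  -1.071


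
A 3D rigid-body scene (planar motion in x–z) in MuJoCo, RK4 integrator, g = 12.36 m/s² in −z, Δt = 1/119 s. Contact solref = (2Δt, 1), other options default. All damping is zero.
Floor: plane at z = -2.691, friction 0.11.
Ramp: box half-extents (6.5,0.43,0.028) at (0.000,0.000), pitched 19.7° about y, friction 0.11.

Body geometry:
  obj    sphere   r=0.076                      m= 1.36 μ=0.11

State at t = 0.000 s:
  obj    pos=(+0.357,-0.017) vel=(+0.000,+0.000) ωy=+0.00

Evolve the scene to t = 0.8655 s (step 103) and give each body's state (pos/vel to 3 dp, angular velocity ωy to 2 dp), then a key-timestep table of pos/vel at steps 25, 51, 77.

State at t = 0.8655 s:
  obj    pos=(+1.407,-0.393) vel=(+2.426,-0.868) ωy=+33.87

Key-timestep trajectory:
   step    t(s)  obj.x    obj.z    obj.vx   obj.vz 
     25  0.2101   +0.419  -0.040  +0.589  -0.211
     51  0.4286   +0.614  -0.110  +1.201  -0.430
     77  0.6471   +0.944  -0.227  +1.813  -0.649


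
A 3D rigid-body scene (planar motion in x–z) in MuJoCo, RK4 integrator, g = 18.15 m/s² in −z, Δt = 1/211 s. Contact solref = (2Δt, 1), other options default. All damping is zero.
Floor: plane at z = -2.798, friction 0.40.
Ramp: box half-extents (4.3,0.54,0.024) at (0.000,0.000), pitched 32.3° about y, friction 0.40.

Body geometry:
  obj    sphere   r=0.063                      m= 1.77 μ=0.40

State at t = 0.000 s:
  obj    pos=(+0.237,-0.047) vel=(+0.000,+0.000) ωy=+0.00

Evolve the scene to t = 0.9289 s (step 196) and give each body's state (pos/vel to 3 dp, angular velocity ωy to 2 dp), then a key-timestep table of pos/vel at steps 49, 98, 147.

State at t = 0.9289 s:
  obj    pos=(+2.764,-1.644) vel=(+5.439,-3.439) ωy=+102.13

Key-timestep trajectory:
   step    t(s)  obj.x    obj.z    obj.vx   obj.vz 
     49  0.2322   +0.395  -0.147  +1.360  -0.860
     98  0.4645   +0.869  -0.446  +2.720  -1.719
    147  0.6967   +1.658  -0.945  +4.080  -2.579


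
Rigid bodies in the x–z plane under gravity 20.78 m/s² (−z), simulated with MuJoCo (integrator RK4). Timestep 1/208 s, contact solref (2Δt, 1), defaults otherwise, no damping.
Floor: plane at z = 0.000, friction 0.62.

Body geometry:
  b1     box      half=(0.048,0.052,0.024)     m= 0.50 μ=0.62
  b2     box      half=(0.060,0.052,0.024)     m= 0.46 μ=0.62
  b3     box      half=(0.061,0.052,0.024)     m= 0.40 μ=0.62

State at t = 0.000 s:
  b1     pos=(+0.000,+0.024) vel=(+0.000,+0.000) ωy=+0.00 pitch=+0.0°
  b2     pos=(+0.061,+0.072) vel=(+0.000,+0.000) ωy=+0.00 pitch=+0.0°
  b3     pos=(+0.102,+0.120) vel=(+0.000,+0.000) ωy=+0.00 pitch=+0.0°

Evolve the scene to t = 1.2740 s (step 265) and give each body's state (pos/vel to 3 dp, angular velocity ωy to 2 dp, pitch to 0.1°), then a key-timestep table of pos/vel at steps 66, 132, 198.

State at t = 1.2740 s:
  b1     pos=(-0.001,+0.024) vel=(-0.001,+0.000) ωy=+0.00 pitch=+0.0°
  b2     pos=(+0.072,+0.058) vel=(+0.000,+0.000) ωy=-0.01 pitch=+41.7°
  b3     pos=(+0.144,+0.058) vel=(+0.001,+0.000) ωy=-0.01 pitch=+41.7°

Key-timestep trajectory:
   step    t(s)  b1.x    b1.z    b1.vx   b1.vz   b2.x    b2.z    b2.vx   b2.vz   b3.x    b3.z    b3.vx   b3.vz 
     66  0.3173   +0.000  +0.024  +0.000  +0.000   +0.072  +0.058  +0.000  +0.000   +0.143  +0.059  +0.046  -0.032
    132  0.6346   +0.000  +0.024  -0.001  +0.000   +0.072  +0.058  +0.000  +0.000   +0.143  +0.059  +0.001  -0.001
    198  0.9519   -0.001  +0.024  -0.001  +0.000   +0.072  +0.058  +0.000  +0.000   +0.143  +0.059  +0.001  +0.000


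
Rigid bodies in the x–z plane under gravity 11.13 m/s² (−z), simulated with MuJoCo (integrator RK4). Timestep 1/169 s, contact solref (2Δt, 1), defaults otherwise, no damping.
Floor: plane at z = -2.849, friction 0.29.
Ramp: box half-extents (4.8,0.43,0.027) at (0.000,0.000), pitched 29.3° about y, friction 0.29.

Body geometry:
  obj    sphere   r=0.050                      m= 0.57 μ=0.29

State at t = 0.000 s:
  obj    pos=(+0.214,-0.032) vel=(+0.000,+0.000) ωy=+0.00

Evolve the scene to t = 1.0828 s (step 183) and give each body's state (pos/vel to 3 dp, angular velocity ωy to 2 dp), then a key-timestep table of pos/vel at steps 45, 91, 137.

State at t = 1.0828 s:
  obj    pos=(+2.203,-1.148) vel=(+3.674,-2.062) ωy=+84.24

Key-timestep trajectory:
   step    t(s)  obj.x    obj.z    obj.vx   obj.vz 
     45  0.2663   +0.334  -0.099  +0.904  -0.507
     91  0.5385   +0.706  -0.308  +1.827  -1.025
    137  0.8107   +1.329  -0.658  +2.751  -1.544


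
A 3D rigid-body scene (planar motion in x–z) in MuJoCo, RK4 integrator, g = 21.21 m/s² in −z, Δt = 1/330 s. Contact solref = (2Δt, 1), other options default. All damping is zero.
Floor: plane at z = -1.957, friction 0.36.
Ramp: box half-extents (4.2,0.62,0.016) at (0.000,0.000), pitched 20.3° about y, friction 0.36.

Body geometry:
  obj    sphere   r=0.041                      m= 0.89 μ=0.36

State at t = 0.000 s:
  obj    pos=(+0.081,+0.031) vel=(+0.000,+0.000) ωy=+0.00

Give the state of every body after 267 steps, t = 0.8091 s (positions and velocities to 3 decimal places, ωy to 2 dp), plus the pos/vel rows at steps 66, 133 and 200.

State at t = 0.8091 s:
  obj    pos=(+1.695,-0.566) vel=(+3.988,-1.475) ωy=+103.71

Key-timestep trajectory:
   step    t(s)  obj.x    obj.z    obj.vx   obj.vz 
     66  0.2000   +0.180  -0.006  +0.986  -0.365
    133  0.4030   +0.481  -0.117  +1.987  -0.735
    200  0.6061   +0.986  -0.304  +2.988  -1.105


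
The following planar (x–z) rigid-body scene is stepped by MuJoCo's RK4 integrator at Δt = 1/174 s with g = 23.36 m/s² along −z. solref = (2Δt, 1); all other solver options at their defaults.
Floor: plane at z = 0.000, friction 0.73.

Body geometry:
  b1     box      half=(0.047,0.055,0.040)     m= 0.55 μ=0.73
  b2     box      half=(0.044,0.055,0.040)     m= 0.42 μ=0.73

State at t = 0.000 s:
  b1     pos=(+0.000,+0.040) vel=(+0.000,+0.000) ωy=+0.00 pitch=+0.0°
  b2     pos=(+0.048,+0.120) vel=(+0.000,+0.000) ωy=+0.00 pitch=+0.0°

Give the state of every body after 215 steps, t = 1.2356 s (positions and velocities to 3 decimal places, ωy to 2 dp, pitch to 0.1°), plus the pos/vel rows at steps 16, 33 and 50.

State at t = 1.2356 s:
  b1     pos=(+0.000,+0.040) vel=(+0.000,+0.000) ωy=+0.00 pitch=+0.0°
  b2     pos=(+0.097,+0.044) vel=(+0.000,+0.000) ωy=+0.00 pitch=+90.0°

Key-timestep trajectory:
   step    t(s)  b1.x    b1.z    b1.vx   b1.vz   b2.x    b2.z    b2.vx   b2.vz 
     16  0.0920   +0.000  +0.040  +0.000  +0.000   +0.050  +0.120  +0.055  -0.004
     33  0.1897   +0.000  +0.040  -0.001  +0.000   +0.065  +0.116  +0.304  -0.151
     50  0.2874   +0.000  +0.040  +0.000  +0.000   +0.101  +0.040  -0.195  -0.359


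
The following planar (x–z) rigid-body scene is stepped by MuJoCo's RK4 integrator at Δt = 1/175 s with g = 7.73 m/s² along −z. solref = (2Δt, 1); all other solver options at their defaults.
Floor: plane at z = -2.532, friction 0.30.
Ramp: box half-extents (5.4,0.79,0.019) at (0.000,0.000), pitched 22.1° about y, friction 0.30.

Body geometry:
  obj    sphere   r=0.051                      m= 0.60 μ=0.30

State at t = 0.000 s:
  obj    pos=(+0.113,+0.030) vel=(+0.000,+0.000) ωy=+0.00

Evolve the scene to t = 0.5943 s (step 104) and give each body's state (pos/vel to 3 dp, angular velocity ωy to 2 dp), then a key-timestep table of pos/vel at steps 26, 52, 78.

State at t = 0.5943 s:
  obj    pos=(+0.453,-0.108) vel=(+1.144,-0.464) ωy=+24.20

Key-timestep trajectory:
   step    t(s)  obj.x    obj.z    obj.vx   obj.vz 
     26  0.1486   +0.134  +0.021  +0.286  -0.116
     52  0.2971   +0.198  -0.005  +0.572  -0.232
     78  0.4457   +0.304  -0.048  +0.858  -0.348


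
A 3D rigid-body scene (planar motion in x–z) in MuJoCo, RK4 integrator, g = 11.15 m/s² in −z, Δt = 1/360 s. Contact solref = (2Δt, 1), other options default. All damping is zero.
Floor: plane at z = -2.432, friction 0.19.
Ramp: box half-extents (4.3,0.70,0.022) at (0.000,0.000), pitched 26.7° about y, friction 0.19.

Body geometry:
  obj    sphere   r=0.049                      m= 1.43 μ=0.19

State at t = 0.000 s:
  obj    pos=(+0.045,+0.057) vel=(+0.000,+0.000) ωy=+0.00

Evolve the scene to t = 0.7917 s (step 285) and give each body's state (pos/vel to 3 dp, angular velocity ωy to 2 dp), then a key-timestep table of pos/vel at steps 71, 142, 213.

State at t = 0.7917 s:
  obj    pos=(+1.047,-0.447) vel=(+2.531,-1.273) ωy=+57.81

Key-timestep trajectory:
   step    t(s)  obj.x    obj.z    obj.vx   obj.vz 
     71  0.1972   +0.107  +0.026  +0.631  -0.317
    142  0.3944   +0.294  -0.068  +1.261  -0.634
    213  0.5917   +0.605  -0.225  +1.892  -0.951


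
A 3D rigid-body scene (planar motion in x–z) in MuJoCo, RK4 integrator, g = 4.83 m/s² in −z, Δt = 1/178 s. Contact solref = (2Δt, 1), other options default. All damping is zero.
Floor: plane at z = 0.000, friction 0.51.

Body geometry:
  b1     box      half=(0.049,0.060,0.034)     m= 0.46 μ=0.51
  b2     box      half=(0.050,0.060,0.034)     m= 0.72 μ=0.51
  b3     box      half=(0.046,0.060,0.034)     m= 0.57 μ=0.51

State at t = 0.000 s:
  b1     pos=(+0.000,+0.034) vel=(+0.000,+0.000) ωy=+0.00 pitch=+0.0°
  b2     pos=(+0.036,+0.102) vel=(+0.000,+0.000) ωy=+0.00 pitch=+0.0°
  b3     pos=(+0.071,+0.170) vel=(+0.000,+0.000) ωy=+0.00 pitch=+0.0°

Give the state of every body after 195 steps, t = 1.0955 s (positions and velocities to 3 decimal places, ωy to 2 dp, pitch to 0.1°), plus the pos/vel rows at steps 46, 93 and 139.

State at t = 1.0955 s:
  b1     pos=(+0.000,+0.034) vel=(+0.000,+0.000) ωy=+0.00 pitch=+0.0°
  b2     pos=(+0.095,+0.050) vel=(+0.000,+0.000) ωy=+0.00 pitch=+90.0°
  b3     pos=(+0.267,+0.034) vel=(+0.000,+0.000) ωy=+0.00 pitch=+180.0°

Key-timestep trajectory:
   step    t(s)  b1.x    b1.z    b1.vx   b1.vz   b2.x    b2.z    b2.vx   b2.vz   b3.x    b3.z    b3.vx   b3.vz 
     46  0.2584   +0.000  +0.034  +0.000  +0.000   +0.039  +0.103  +0.027  +0.008   +0.079  +0.168  +0.078  -0.024
     93  0.5225   +0.000  +0.034  +0.000  +0.000   +0.060  +0.103  +0.164  -0.049   +0.130  +0.134  +0.318  -0.376
    139  0.7809   +0.000  +0.034  +0.000  +0.000   +0.095  +0.050  -0.001  +0.001   +0.213  +0.057  +0.251  +0.011


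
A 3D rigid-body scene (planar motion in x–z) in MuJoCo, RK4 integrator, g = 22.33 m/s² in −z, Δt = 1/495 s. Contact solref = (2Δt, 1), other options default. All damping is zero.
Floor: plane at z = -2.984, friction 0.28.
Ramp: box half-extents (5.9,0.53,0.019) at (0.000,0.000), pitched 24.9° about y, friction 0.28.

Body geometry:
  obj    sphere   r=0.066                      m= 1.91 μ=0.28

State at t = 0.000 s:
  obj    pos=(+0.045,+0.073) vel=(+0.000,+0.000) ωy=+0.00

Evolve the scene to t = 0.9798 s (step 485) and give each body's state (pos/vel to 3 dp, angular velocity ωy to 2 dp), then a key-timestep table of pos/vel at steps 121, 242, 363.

State at t = 0.9798 s:
  obj    pos=(+2.969,-1.284) vel=(+5.968,-2.770) ωy=+99.69

Key-timestep trajectory:
   step    t(s)  obj.x    obj.z    obj.vx   obj.vz 
    121  0.2444   +0.227  -0.012  +1.489  -0.691
    242  0.4889   +0.773  -0.265  +2.978  -1.382
    363  0.7333   +1.683  -0.687  +4.467  -2.074


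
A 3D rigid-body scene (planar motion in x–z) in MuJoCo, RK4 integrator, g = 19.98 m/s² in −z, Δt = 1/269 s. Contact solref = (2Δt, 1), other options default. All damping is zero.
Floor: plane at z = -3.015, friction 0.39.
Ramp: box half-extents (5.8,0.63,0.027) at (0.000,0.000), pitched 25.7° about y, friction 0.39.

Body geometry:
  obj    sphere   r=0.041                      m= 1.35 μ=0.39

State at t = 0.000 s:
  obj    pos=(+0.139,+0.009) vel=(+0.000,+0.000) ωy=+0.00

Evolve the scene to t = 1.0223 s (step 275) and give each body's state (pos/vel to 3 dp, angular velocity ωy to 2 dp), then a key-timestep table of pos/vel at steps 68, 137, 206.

State at t = 1.0223 s:
  obj    pos=(+3.053,-1.394) vel=(+5.701,-2.744) ωy=+154.30

Key-timestep trajectory:
   step    t(s)  obj.x    obj.z    obj.vx   obj.vz 
     68  0.2528   +0.317  -0.077  +1.410  -0.678
    137  0.5093   +0.862  -0.339  +2.840  -1.367
    206  0.7658   +1.774  -0.778  +4.270  -2.055


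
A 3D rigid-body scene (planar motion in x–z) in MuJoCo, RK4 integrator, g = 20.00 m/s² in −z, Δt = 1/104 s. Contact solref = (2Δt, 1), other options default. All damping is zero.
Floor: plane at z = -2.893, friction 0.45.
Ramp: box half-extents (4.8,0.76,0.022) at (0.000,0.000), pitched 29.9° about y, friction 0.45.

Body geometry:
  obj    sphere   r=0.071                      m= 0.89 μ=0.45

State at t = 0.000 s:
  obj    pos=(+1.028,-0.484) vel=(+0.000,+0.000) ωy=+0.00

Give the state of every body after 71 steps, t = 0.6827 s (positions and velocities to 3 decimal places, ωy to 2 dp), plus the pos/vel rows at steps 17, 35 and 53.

State at t = 0.6827 s:
  obj    pos=(+2.467,-1.311) vel=(+4.214,-2.423) ωy=+68.46

Key-timestep trajectory:
   step    t(s)  obj.x    obj.z    obj.vx   obj.vz 
     17  0.1635   +1.111  -0.531  +1.010  -0.581
     35  0.3365   +1.378  -0.685  +2.078  -1.195
     53  0.5096   +1.830  -0.945  +3.146  -1.809


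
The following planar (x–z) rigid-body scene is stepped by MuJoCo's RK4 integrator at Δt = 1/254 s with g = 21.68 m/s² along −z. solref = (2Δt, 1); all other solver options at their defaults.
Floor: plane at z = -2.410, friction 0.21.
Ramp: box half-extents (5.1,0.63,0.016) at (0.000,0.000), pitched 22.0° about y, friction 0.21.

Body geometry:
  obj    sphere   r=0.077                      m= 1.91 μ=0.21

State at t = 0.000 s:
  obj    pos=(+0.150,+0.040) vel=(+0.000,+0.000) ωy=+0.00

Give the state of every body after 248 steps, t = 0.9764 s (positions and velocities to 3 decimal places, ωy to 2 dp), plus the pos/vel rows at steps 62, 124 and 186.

State at t = 0.9764 s:
  obj    pos=(+2.714,-0.996) vel=(+5.252,-2.122) ωy=+73.55

Key-timestep trajectory:
   step    t(s)  obj.x    obj.z    obj.vx   obj.vz 
     62  0.2441   +0.310  -0.025  +1.313  -0.531
    124  0.4882   +0.791  -0.219  +2.626  -1.061
    186  0.7323   +1.592  -0.543  +3.939  -1.591


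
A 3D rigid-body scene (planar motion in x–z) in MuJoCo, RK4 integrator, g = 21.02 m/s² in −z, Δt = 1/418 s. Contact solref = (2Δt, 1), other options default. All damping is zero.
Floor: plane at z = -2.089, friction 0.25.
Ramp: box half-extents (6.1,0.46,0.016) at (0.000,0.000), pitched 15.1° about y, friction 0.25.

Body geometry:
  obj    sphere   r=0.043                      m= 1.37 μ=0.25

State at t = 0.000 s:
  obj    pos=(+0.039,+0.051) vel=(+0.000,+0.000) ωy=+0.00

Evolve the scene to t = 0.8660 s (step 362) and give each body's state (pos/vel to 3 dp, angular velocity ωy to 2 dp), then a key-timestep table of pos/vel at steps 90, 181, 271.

State at t = 0.8660 s:
  obj    pos=(+1.455,-0.332) vel=(+3.270,-0.882) ωy=+78.77

Key-timestep trajectory:
   step    t(s)  obj.x    obj.z    obj.vx   obj.vz 
     90  0.2153   +0.126  +0.027  +0.813  -0.219
    181  0.4330   +0.393  -0.045  +1.635  -0.441
    271  0.6483   +0.833  -0.164  +2.448  -0.661


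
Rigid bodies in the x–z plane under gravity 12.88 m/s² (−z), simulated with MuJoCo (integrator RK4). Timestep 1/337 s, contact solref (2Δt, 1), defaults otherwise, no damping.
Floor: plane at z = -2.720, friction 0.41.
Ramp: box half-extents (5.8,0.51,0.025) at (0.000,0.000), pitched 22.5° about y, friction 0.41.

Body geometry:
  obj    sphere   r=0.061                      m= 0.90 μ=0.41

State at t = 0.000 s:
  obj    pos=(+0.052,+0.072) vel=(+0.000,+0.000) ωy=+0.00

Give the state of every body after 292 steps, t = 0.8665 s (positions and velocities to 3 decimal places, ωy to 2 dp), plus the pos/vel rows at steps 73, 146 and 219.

State at t = 0.8665 s:
  obj    pos=(+1.273,-0.434) vel=(+2.818,-1.167) ωy=+50.00

Key-timestep trajectory:
   step    t(s)  obj.x    obj.z    obj.vx   obj.vz 
     73  0.2166   +0.128  +0.040  +0.705  -0.292
    146  0.4332   +0.357  -0.055  +1.409  -0.584
    219  0.6499   +0.739  -0.213  +2.114  -0.876
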